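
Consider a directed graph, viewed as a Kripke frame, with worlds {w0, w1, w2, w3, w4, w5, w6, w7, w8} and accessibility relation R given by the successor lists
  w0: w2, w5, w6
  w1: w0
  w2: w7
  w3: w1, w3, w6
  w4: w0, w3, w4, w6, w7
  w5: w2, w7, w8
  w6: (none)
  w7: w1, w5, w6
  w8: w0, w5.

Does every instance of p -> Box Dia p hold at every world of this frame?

By correspondence theory, B is valid on a frame iff R is symmetric.
Symmetric: no — w0 R w2 but not w2 R w0.

No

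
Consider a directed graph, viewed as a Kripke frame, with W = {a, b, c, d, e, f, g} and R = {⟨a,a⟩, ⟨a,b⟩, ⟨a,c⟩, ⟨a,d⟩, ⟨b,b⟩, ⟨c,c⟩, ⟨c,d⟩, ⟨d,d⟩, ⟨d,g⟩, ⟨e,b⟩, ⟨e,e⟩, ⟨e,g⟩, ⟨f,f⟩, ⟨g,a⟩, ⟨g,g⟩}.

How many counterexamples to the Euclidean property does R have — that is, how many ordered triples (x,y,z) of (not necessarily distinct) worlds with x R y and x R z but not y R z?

15

Enumerating: (a,b,a), (a,b,c), (a,b,d), (a,c,a), (a,c,b), (a,d,a), (a,d,b), (a,d,c), (c,d,c), (d,g,d), (e,b,e), (e,b,g), (e,g,b), (e,g,e), (g,a,g).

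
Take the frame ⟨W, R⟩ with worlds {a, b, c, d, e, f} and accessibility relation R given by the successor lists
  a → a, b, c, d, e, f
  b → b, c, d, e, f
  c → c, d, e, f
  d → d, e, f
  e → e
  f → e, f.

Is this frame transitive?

Transitive: yes — every two-step R-path is closed by a direct edge.

Yes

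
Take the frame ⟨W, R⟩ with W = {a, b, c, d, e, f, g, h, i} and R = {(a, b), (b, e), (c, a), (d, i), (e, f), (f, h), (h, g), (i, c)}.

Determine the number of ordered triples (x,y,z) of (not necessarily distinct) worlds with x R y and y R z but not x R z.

Enumerating: (a,b,e), (b,e,f), (c,a,b), (d,i,c), (e,f,h), (f,h,g), (i,c,a).

7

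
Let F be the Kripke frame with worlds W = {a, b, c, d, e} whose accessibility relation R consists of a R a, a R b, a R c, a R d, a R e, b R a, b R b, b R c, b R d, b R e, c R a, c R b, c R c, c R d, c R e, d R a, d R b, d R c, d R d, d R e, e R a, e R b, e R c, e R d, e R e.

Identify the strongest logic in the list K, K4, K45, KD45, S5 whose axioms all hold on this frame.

S5

Transitive (axiom 4): yes — every two-step R-path is closed by a direct edge.
Euclidean (axiom 5): yes — any two successors of a common world are R-related.
Serial (axiom D): yes — every world has a successor (e.g. a R a).
Reflexive (axiom T): yes — every world is R-related to itself.
So F validates K, K4, K45, KD45, S5. The strongest is S5.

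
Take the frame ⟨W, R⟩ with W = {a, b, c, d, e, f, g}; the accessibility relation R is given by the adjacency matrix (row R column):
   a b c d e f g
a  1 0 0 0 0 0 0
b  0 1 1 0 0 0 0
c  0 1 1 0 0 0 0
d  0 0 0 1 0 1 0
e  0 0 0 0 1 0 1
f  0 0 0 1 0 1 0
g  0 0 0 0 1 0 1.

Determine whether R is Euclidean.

Euclidean: yes — any two successors of a common world are R-related.

Yes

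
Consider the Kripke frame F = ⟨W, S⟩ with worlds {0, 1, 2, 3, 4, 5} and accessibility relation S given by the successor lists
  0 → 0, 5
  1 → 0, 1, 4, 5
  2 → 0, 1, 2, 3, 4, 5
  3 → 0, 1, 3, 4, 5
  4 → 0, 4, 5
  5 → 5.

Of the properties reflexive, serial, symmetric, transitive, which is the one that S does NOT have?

symmetric

Reflexive: yes — every world is S-related to itself.
Serial: yes — every world has a successor (e.g. 0 S 0).
Symmetric: no — 0 S 5 but not 5 S 0.
Transitive: yes — every two-step S-path is closed by a direct edge.
Only symmetric fails.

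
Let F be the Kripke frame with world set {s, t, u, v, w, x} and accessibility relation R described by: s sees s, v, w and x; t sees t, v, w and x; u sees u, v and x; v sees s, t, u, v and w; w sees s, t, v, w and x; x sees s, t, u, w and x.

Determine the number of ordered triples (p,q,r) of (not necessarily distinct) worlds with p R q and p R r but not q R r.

Enumerating: (s,v,x), (s,x,v), (t,v,x), (t,x,v), (u,v,x), (u,x,v), (v,s,t), (v,s,u), (v,t,s), (v,t,u), (v,u,s), (v,u,t), … and 14 more.
Total: 26.

26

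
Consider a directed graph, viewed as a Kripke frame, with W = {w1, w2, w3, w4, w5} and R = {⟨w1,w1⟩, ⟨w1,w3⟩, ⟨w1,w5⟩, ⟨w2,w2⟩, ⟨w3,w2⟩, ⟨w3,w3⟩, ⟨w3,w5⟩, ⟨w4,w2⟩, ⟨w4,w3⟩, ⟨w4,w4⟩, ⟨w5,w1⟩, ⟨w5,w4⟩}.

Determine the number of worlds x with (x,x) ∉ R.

1

Enumerating: w5.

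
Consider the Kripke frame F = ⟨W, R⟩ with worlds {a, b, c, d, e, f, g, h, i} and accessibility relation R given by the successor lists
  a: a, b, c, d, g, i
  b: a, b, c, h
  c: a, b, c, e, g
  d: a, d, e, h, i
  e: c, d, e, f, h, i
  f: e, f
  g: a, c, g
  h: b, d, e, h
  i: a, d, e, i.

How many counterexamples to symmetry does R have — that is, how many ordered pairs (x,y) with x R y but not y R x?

0

R is symmetric; there are no such tuples.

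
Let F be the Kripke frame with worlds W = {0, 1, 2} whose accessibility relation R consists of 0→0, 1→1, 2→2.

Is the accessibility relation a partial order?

Reflexive: yes — every world is R-related to itself.
Transitive: yes — every two-step R-path is closed by a direct edge.
Antisymmetric: yes — no distinct pair is related both ways.
So R is a partial order.

Yes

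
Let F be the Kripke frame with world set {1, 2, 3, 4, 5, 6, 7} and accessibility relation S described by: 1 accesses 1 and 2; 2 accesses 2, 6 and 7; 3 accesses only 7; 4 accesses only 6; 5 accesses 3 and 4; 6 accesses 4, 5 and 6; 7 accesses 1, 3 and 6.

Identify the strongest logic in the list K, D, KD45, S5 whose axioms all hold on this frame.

Serial (axiom D): yes — every world has a successor (e.g. 1 S 1).
Euclidean (axiom 5): no — 2 S 6 and 2 S 7, but not 6 S 7.
Transitive (axiom 4): no — 1 S 2 and 2 S 6, but not 1 S 6.
Reflexive (axiom T): no — 3 is not related to itself.
So F validates K, D; KD45 would additionally require S to be Euclidean and transitive. The strongest is D.

D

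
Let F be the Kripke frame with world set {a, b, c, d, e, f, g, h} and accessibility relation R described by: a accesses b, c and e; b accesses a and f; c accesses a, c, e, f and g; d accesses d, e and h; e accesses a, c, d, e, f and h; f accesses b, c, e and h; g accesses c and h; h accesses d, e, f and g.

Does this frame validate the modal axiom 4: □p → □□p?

The schema 4 characterises exactly the transitive frames.
Transitive: no — a R b and b R f, but not a R f.

No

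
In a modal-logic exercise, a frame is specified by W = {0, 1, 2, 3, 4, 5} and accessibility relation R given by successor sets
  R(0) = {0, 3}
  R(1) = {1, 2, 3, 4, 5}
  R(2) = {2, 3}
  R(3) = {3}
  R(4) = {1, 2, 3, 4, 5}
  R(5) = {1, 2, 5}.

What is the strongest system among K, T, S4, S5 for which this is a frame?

T

Reflexive (axiom T): yes — every world is R-related to itself.
Transitive (axiom 4): no — 5 R 1 and 1 R 3, but not 5 R 3.
Euclidean (axiom 5): no — 1 R 2 and 1 R 4, but not 2 R 4.
So F validates K, T; S4 would additionally require R to be transitive. The strongest is T.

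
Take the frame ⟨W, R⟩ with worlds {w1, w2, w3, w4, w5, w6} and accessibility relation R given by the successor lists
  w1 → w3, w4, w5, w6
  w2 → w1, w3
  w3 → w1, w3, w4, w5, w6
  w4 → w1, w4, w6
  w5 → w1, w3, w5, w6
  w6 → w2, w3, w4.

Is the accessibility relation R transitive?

No

Transitive: no — w1 R w6 and w6 R w2, but not w1 R w2.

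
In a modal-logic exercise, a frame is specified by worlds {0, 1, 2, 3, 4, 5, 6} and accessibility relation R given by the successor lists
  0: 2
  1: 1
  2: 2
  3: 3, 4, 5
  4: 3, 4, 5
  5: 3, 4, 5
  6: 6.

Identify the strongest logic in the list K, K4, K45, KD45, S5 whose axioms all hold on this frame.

KD45

Transitive (axiom 4): yes — every two-step R-path is closed by a direct edge.
Euclidean (axiom 5): yes — any two successors of a common world are R-related.
Serial (axiom D): yes — every world has a successor (e.g. 0 R 2).
Reflexive (axiom T): no — 0 is not related to itself.
So F validates K, K4, K45, KD45; S5 would additionally require R to be reflexive. The strongest is KD45.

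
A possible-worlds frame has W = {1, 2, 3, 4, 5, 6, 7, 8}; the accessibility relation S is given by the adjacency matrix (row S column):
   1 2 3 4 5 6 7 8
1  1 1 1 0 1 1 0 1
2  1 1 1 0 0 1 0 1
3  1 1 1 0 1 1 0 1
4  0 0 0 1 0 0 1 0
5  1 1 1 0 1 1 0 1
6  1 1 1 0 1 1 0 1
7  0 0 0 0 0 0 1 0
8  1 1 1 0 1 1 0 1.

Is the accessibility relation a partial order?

Reflexive: yes — every world is S-related to itself.
Transitive: no — 2 S 1 and 1 S 5, but not 2 S 5.
Antisymmetric: no — 1 S 2 and 2 S 1 with 1 ≠ 2.
So S is not a partial order.

No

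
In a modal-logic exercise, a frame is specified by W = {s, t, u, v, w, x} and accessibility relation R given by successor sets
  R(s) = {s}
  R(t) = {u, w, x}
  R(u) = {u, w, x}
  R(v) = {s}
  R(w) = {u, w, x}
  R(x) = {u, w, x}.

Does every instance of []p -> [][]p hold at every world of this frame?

By correspondence theory, 4 is valid on a frame iff R is transitive.
Transitive: yes — every two-step R-path is closed by a direct edge.

Yes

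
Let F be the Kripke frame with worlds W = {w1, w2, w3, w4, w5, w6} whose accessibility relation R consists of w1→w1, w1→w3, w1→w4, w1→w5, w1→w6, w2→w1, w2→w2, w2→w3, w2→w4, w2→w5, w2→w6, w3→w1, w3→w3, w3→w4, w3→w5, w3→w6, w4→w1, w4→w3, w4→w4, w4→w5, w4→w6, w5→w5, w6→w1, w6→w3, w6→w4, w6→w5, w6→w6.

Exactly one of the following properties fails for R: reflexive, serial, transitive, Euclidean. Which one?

Euclidean

Reflexive: yes — every world is R-related to itself.
Serial: yes — every world has a successor (e.g. w1 R w1).
Transitive: yes — every two-step R-path is closed by a direct edge.
Euclidean: no — w1 R w5 and w1 R w3, but not w5 R w3.
Only Euclidean fails.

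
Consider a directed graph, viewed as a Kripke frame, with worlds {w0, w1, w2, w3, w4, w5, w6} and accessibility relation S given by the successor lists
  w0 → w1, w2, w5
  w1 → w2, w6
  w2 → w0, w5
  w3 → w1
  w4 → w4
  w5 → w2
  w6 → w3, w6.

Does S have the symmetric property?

No

Symmetric: no — w0 S w1 but not w1 S w0.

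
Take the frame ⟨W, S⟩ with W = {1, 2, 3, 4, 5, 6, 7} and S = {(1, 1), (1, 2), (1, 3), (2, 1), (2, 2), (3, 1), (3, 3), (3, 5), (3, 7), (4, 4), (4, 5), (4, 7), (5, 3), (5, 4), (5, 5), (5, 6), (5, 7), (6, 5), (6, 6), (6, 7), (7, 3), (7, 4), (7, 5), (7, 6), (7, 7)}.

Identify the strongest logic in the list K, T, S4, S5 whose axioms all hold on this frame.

T

Reflexive (axiom T): yes — every world is S-related to itself.
Transitive (axiom 4): no — 1 S 3 and 3 S 5, but not 1 S 5.
Euclidean (axiom 5): no — 1 S 2 and 1 S 3, but not 2 S 3.
So F validates K, T; S4 would additionally require S to be transitive. The strongest is T.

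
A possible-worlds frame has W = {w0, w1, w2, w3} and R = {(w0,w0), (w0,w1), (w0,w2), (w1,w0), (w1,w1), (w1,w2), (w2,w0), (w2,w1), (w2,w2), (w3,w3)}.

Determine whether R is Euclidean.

Yes

Euclidean: yes — any two successors of a common world are R-related.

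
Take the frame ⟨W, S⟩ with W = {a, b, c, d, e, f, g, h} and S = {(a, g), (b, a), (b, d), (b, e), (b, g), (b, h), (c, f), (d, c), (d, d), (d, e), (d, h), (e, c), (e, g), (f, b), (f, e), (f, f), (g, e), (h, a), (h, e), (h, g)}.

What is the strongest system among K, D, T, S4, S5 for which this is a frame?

Serial (axiom D): yes — every world has a successor (e.g. a S g).
Reflexive (axiom T): no — a is not related to itself.
Transitive (axiom 4): no — a S g and g S e, but not a S e.
Euclidean (axiom 5): no — b S a and b S d, but not a S d.
So F validates K, D; T would additionally require S to be reflexive. The strongest is D.

D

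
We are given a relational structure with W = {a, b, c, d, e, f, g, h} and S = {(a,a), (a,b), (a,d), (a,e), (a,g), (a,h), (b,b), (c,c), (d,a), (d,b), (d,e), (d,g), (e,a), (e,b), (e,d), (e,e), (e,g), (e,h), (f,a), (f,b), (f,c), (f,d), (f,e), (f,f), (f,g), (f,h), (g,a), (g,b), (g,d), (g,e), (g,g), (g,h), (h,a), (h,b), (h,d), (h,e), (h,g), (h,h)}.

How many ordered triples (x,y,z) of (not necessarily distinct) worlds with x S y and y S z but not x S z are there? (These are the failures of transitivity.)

6

Enumerating: (d,a,d), (d,a,h), (d,e,d), (d,e,h), (d,g,d), (d,g,h).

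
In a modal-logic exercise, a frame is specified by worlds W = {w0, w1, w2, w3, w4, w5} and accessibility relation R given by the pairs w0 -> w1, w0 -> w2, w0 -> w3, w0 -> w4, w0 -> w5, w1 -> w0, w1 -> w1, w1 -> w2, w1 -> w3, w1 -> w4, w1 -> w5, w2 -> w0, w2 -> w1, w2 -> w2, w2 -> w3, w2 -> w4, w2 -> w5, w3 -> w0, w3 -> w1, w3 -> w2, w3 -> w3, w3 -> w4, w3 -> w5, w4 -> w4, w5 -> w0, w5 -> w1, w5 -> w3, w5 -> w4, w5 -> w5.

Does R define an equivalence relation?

Reflexive: no — w0 is not related to itself.
Symmetric: no — w0 R w4 but not w4 R w0.
Transitive: no — w5 R w0 and w0 R w2, but not w5 R w2.
So R is not an equivalence relation.

No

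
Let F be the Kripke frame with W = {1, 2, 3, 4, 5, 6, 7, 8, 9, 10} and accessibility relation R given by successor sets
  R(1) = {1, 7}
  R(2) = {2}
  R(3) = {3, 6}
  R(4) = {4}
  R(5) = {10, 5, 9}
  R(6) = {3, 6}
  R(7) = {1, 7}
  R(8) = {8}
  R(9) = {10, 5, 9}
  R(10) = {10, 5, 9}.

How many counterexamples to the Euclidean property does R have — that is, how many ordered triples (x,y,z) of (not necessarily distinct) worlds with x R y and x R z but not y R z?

R is Euclidean; there are no such tuples.

0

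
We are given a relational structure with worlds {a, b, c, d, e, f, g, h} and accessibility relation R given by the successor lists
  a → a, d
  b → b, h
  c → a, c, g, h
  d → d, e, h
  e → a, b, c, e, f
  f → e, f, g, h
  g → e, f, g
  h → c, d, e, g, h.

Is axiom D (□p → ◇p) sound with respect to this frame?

Yes

Axiom D corresponds to the accessibility relation being serial.
Serial: yes — every world has a successor (e.g. a R a).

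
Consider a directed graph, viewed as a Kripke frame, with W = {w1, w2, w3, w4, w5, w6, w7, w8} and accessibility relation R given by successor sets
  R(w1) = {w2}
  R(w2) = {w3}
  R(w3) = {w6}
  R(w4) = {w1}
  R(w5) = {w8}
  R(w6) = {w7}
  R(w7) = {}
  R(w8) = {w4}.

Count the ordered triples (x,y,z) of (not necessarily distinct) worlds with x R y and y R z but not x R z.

Enumerating: (w1,w2,w3), (w2,w3,w6), (w3,w6,w7), (w4,w1,w2), (w5,w8,w4), (w8,w4,w1).

6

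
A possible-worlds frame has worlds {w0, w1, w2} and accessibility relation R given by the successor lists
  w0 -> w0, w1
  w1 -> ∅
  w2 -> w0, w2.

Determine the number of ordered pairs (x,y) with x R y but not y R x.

2

Enumerating: (w0,w1), (w2,w0).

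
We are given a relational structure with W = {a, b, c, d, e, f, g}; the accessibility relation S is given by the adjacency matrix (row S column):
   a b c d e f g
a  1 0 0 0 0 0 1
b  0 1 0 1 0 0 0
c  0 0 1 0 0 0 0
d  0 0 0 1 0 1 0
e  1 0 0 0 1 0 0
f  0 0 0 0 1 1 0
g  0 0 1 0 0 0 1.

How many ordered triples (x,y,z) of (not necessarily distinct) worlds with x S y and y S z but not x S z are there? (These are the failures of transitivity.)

Enumerating: (a,g,c), (b,d,f), (d,f,e), (e,a,g), (f,e,a).

5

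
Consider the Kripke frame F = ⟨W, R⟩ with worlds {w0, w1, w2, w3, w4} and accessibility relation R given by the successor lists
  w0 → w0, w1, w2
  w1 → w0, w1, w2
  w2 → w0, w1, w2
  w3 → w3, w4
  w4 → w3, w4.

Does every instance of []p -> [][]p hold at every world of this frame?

Axiom 4 corresponds to the accessibility relation being transitive.
Transitive: yes — every two-step R-path is closed by a direct edge.

Yes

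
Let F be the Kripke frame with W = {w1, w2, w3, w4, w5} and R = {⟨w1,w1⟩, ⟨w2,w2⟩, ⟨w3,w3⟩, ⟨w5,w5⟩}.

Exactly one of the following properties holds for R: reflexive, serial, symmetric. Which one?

symmetric

Reflexive: no — w4 is not related to itself.
Serial: no — w4 has no R-successor.
Symmetric: yes — every pair in R has its reverse in R.
Only symmetric holds.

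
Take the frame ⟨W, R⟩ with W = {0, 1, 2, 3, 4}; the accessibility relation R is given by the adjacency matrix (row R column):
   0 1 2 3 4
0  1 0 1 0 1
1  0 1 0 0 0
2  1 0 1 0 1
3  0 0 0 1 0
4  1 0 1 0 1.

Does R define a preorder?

Reflexive: yes — every world is R-related to itself.
Transitive: yes — every two-step R-path is closed by a direct edge.
So R is a preorder.

Yes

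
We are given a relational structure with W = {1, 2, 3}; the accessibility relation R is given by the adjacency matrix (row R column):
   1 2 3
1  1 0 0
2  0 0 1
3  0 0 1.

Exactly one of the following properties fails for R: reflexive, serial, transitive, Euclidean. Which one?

Reflexive: no — 2 is not related to itself.
Serial: yes — every world has a successor (e.g. 1 R 1).
Transitive: yes — every two-step R-path is closed by a direct edge.
Euclidean: yes — any two successors of a common world are R-related.
Only reflexive fails.

reflexive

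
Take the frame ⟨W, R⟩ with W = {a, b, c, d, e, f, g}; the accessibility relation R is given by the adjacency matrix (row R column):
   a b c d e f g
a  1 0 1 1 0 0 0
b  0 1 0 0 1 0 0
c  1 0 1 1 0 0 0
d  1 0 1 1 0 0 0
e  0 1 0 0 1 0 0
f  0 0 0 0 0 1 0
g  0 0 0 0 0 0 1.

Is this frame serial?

Serial: yes — every world has a successor (e.g. a R a).

Yes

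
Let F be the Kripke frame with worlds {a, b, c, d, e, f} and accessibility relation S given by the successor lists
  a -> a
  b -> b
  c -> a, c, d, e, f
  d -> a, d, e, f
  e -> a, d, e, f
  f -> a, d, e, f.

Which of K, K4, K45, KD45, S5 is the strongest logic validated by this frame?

Transitive (axiom 4): yes — every two-step S-path is closed by a direct edge.
Euclidean (axiom 5): no — c S a and c S d, but not a S d.
Serial (axiom D): yes — every world has a successor (e.g. a S a).
Reflexive (axiom T): yes — every world is S-related to itself.
So F validates K, K4; K45 would additionally require S to be Euclidean. The strongest is K4.

K4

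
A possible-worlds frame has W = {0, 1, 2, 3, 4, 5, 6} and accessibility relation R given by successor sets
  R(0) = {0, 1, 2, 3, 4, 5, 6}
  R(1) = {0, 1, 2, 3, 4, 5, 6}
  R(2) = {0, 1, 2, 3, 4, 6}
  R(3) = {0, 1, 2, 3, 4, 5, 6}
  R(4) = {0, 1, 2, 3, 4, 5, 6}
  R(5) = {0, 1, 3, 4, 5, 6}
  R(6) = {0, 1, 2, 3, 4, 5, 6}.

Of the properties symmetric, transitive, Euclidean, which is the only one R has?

Symmetric: yes — every pair in R has its reverse in R.
Transitive: no — 2 R 0 and 0 R 5, but not 2 R 5.
Euclidean: no — 0 R 2 and 0 R 5, but not 2 R 5.
Only symmetric holds.

symmetric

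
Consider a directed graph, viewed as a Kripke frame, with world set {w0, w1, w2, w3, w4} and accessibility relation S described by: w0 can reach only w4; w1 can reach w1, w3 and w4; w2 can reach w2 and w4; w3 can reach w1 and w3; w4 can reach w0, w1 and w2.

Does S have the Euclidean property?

No

Euclidean: no — w1 S w3 and w1 S w4, but not w3 S w4.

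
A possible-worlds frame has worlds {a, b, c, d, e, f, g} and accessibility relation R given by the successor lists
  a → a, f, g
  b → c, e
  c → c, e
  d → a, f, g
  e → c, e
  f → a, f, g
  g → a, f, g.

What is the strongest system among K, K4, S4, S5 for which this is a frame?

Transitive (axiom 4): yes — every two-step R-path is closed by a direct edge.
Reflexive (axiom T): no — b is not related to itself.
Euclidean (axiom 5): yes — any two successors of a common world are R-related.
So F validates K, K4; S4 would additionally require R to be reflexive. The strongest is K4.

K4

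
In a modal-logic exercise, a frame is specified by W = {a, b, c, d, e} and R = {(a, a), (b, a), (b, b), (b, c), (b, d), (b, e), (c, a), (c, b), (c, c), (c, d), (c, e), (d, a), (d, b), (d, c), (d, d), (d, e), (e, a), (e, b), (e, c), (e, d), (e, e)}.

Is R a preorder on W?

Yes

Reflexive: yes — every world is R-related to itself.
Transitive: yes — every two-step R-path is closed by a direct edge.
So R is a preorder.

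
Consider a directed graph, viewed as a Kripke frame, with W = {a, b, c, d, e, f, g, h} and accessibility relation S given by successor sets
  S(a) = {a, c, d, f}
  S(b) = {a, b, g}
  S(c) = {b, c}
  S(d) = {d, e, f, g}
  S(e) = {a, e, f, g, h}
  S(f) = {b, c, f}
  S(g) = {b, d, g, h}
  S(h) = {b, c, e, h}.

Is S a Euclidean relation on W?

Euclidean: no — a S c and a S d, but not c S d.

No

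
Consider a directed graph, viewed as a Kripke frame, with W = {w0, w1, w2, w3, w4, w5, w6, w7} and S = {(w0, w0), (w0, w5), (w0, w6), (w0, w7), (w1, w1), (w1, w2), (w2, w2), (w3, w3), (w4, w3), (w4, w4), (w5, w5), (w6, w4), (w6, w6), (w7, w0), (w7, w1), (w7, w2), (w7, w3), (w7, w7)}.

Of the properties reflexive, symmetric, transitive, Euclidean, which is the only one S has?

Reflexive: yes — every world is S-related to itself.
Symmetric: no — w0 S w5 but not w5 S w0.
Transitive: no — w0 S w6 and w6 S w4, but not w0 S w4.
Euclidean: no — w0 S w5 and w0 S w6, but not w5 S w6.
Only reflexive holds.

reflexive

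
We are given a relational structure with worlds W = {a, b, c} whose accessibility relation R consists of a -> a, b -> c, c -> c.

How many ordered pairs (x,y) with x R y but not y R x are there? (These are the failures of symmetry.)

Enumerating: (b,c).

1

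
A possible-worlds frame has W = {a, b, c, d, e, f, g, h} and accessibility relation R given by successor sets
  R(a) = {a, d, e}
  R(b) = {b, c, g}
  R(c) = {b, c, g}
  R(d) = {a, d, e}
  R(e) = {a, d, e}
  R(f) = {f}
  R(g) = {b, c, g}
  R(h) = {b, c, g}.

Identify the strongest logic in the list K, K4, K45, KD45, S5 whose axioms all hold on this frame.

Transitive (axiom 4): yes — every two-step R-path is closed by a direct edge.
Euclidean (axiom 5): yes — any two successors of a common world are R-related.
Serial (axiom D): yes — every world has a successor (e.g. a R a).
Reflexive (axiom T): no — h is not related to itself.
So F validates K, K4, K45, KD45; S5 would additionally require R to be reflexive. The strongest is KD45.

KD45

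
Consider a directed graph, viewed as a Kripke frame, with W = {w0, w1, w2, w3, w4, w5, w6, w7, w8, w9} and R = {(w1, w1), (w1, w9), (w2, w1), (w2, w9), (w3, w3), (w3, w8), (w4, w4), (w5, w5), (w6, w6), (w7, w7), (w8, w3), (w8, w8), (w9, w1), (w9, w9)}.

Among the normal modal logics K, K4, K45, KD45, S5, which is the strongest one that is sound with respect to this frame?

K45

Transitive (axiom 4): yes — every two-step R-path is closed by a direct edge.
Euclidean (axiom 5): yes — any two successors of a common world are R-related.
Serial (axiom D): no — w0 has no R-successor.
Reflexive (axiom T): no — w0 is not related to itself.
So F validates K, K4, K45; KD45 would additionally require R to be serial. The strongest is K45.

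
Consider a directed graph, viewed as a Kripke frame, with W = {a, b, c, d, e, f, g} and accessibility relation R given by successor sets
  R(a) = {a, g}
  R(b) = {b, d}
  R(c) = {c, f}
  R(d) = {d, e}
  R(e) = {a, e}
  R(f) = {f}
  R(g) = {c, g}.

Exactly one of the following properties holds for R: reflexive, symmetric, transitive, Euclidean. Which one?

Reflexive: yes — every world is R-related to itself.
Symmetric: no — a R g but not g R a.
Transitive: no — a R g and g R c, but not a R c.
Euclidean: no — a R g and a R a, but not g R a.
Only reflexive holds.

reflexive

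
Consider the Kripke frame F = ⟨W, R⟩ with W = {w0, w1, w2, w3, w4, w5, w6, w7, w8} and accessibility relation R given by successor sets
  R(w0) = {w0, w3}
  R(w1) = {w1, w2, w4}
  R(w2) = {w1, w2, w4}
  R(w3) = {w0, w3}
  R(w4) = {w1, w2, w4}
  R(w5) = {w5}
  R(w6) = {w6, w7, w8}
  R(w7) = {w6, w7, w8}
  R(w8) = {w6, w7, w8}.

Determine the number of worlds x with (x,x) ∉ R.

0

R is reflexive; there are no such worlds.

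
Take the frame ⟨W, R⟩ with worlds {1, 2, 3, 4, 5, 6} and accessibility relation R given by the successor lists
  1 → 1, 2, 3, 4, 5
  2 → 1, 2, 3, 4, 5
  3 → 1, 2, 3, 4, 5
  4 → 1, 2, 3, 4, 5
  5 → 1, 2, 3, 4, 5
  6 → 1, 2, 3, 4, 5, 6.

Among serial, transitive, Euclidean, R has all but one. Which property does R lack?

Euclidean

Serial: yes — every world has a successor (e.g. 1 R 1).
Transitive: yes — every two-step R-path is closed by a direct edge.
Euclidean: no — 6 R 1 and 6 R 6, but not 1 R 6.
Only Euclidean fails.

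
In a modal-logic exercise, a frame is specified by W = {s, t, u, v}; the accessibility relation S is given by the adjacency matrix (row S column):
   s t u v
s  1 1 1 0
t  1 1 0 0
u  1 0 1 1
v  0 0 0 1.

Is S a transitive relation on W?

Transitive: no — s S u and u S v, but not s S v.

No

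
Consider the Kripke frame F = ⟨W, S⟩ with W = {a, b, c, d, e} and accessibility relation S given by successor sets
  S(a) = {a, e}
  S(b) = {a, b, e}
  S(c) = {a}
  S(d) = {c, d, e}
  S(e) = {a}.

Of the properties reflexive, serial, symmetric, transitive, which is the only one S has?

serial

Reflexive: no — c is not related to itself.
Serial: yes — every world has a successor (e.g. a S a).
Symmetric: no — b S a but not a S b.
Transitive: no — c S a and a S e, but not c S e.
Only serial holds.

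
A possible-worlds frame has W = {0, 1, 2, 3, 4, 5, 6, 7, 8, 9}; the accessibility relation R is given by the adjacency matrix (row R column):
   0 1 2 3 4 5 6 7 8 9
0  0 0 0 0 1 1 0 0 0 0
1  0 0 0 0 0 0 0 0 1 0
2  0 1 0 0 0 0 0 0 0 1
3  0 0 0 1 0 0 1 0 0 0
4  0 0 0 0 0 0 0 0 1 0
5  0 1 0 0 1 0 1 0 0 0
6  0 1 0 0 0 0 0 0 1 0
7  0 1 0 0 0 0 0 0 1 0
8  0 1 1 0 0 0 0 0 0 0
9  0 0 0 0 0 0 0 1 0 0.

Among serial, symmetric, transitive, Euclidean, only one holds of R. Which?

serial

Serial: yes — every world has a successor (e.g. 0 R 4).
Symmetric: no — 0 R 4 but not 4 R 0.
Transitive: no — 0 R 4 and 4 R 8, but not 0 R 8.
Euclidean: no — 0 R 4 and 0 R 5, but not 4 R 5.
Only serial holds.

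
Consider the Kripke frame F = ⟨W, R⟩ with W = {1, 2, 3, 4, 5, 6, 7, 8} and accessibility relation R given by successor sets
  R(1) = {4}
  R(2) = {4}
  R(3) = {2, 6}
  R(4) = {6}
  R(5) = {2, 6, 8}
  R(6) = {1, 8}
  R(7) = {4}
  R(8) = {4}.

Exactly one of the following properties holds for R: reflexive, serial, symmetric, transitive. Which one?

serial

Reflexive: no — 1 is not related to itself.
Serial: yes — every world has a successor (e.g. 1 R 4).
Symmetric: no — 1 R 4 but not 4 R 1.
Transitive: no — 1 R 4 and 4 R 6, but not 1 R 6.
Only serial holds.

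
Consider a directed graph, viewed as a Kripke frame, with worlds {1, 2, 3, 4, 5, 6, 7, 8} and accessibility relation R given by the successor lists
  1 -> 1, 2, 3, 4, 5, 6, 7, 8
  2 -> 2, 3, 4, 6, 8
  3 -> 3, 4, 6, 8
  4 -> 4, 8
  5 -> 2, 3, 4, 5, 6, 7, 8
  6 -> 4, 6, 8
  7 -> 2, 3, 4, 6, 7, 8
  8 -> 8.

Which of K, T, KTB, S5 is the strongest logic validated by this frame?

T

Reflexive (axiom T): yes — every world is R-related to itself.
Symmetric (axiom B): no — 1 R 2 but not 2 R 1.
Euclidean (axiom 5): no — 1 R 2 and 1 R 5, but not 2 R 5.
So F validates K, T; KTB would additionally require R to be symmetric. The strongest is T.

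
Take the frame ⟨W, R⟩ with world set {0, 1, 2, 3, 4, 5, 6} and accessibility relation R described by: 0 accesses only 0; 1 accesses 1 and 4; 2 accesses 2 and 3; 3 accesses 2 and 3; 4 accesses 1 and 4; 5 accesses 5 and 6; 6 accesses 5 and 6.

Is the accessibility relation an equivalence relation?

Reflexive: yes — every world is R-related to itself.
Symmetric: yes — every pair in R has its reverse in R.
Transitive: yes — every two-step R-path is closed by a direct edge.
So R is an equivalence relation.

Yes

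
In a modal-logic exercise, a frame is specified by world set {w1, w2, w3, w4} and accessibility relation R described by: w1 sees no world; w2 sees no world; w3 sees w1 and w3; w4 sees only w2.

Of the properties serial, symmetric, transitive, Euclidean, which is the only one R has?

Serial: no — w1 has no R-successor.
Symmetric: no — w3 R w1 but not w1 R w3.
Transitive: yes — every two-step R-path is closed by a direct edge.
Euclidean: no — w3 R w1 and w3 R w1, but not w1 R w1.
Only transitive holds.

transitive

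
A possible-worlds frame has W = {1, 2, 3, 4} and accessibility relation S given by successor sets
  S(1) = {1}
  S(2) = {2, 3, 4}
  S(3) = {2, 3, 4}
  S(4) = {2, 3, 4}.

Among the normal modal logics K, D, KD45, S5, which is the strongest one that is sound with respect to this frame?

Serial (axiom D): yes — every world has a successor (e.g. 1 S 1).
Euclidean (axiom 5): yes — any two successors of a common world are S-related.
Transitive (axiom 4): yes — every two-step S-path is closed by a direct edge.
Reflexive (axiom T): yes — every world is S-related to itself.
So F validates K, D, KD45, S5. The strongest is S5.

S5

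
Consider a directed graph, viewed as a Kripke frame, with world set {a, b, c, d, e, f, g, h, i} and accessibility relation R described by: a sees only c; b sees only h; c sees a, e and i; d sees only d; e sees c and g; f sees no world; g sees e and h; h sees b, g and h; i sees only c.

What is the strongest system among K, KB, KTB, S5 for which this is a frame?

KB

Symmetric (axiom B): yes — every pair in R has its reverse in R.
Reflexive (axiom T): no — a is not related to itself.
Euclidean (axiom 5): no — c R a and c R e, but not a R e.
So F validates K, KB; KTB would additionally require R to be reflexive. The strongest is KB.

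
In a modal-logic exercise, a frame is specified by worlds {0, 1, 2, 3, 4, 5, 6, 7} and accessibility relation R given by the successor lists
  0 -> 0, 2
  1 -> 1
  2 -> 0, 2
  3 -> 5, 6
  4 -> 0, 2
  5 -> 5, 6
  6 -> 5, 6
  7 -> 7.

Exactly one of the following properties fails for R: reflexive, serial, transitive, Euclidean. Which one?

Reflexive: no — 3 is not related to itself.
Serial: yes — every world has a successor (e.g. 0 R 0).
Transitive: yes — every two-step R-path is closed by a direct edge.
Euclidean: yes — any two successors of a common world are R-related.
Only reflexive fails.

reflexive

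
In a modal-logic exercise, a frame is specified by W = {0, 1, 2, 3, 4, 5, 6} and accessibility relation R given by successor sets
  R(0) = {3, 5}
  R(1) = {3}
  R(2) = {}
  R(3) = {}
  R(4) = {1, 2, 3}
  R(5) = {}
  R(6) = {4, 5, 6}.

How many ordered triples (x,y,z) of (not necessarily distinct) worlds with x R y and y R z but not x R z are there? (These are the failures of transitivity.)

Enumerating: (6,4,1), (6,4,2), (6,4,3).

3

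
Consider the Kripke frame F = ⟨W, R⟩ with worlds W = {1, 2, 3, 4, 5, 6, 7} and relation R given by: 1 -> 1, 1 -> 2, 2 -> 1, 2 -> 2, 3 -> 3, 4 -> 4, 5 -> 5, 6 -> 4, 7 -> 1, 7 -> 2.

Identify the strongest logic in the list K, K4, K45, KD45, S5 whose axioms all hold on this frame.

KD45

Transitive (axiom 4): yes — every two-step R-path is closed by a direct edge.
Euclidean (axiom 5): yes — any two successors of a common world are R-related.
Serial (axiom D): yes — every world has a successor (e.g. 1 R 1).
Reflexive (axiom T): no — 6 is not related to itself.
So F validates K, K4, K45, KD45; S5 would additionally require R to be reflexive. The strongest is KD45.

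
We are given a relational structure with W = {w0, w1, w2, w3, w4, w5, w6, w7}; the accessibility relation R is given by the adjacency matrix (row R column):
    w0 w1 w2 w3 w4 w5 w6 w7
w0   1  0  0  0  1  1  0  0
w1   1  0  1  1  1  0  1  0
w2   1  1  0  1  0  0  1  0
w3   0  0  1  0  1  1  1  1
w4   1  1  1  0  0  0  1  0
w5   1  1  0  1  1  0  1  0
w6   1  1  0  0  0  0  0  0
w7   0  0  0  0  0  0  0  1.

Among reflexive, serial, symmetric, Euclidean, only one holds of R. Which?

Reflexive: no — w1 is not related to itself.
Serial: yes — every world has a successor (e.g. w0 R w0).
Symmetric: no — w1 R w0 but not w0 R w1.
Euclidean: no — w0 R w4 and w0 R w5, but not w4 R w5.
Only serial holds.

serial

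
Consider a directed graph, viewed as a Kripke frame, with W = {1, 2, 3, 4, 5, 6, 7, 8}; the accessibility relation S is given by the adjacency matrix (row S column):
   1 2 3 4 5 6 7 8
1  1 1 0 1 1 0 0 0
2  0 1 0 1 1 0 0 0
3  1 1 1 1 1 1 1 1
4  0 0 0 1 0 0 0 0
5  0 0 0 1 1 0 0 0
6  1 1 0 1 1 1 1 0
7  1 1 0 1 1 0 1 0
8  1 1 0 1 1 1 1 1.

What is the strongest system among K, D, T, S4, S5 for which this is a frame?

S4

Serial (axiom D): yes — every world has a successor (e.g. 1 S 1).
Reflexive (axiom T): yes — every world is S-related to itself.
Transitive (axiom 4): yes — every two-step S-path is closed by a direct edge.
Euclidean (axiom 5): no — 1 S 4 and 1 S 2, but not 4 S 2.
So F validates K, D, T, S4; S5 would additionally require S to be Euclidean. The strongest is S4.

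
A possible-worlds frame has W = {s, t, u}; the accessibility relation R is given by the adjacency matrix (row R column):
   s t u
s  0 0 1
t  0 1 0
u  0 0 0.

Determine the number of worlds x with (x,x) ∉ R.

2

Enumerating: s, u.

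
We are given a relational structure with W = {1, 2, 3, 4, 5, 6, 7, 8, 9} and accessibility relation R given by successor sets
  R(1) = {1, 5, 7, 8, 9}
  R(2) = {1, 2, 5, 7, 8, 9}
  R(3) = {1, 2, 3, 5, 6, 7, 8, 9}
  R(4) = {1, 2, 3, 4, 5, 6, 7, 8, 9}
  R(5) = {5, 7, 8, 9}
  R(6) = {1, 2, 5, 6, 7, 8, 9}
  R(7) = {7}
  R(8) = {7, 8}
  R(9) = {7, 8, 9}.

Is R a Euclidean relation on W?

Euclidean: no — 1 R 7 and 1 R 5, but not 7 R 5.

No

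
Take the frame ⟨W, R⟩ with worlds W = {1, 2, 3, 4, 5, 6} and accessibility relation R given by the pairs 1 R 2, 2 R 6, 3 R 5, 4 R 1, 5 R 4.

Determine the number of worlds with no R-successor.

Enumerating: 6.

1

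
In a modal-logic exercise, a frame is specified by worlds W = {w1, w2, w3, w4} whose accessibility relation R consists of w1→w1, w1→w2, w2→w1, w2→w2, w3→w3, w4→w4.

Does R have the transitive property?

Transitive: yes — every two-step R-path is closed by a direct edge.

Yes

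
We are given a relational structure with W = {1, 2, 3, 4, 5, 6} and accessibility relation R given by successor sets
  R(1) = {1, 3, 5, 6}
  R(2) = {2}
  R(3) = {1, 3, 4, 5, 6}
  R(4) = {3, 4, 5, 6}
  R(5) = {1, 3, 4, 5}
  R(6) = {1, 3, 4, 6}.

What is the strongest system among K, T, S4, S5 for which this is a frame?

T

Reflexive (axiom T): yes — every world is R-related to itself.
Transitive (axiom 4): no — 1 R 3 and 3 R 4, but not 1 R 4.
Euclidean (axiom 5): no — 1 R 5 and 1 R 6, but not 5 R 6.
So F validates K, T; S4 would additionally require R to be transitive. The strongest is T.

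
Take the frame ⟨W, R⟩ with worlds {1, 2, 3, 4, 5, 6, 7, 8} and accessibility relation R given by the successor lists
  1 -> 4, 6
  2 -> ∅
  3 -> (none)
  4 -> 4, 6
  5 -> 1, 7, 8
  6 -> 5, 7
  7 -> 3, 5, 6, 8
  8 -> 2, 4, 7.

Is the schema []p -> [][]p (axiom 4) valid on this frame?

No

The schema 4 characterises exactly the transitive frames.
Transitive: no — 1 R 6 and 6 R 5, but not 1 R 5.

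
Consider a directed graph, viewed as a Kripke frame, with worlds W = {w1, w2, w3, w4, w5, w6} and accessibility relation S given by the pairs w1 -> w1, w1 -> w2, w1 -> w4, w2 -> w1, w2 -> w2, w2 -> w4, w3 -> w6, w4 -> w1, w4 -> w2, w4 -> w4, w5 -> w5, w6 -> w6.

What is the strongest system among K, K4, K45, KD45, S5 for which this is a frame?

KD45

Transitive (axiom 4): yes — every two-step S-path is closed by a direct edge.
Euclidean (axiom 5): yes — any two successors of a common world are S-related.
Serial (axiom D): yes — every world has a successor (e.g. w1 S w1).
Reflexive (axiom T): no — w3 is not related to itself.
So F validates K, K4, K45, KD45; S5 would additionally require S to be reflexive. The strongest is KD45.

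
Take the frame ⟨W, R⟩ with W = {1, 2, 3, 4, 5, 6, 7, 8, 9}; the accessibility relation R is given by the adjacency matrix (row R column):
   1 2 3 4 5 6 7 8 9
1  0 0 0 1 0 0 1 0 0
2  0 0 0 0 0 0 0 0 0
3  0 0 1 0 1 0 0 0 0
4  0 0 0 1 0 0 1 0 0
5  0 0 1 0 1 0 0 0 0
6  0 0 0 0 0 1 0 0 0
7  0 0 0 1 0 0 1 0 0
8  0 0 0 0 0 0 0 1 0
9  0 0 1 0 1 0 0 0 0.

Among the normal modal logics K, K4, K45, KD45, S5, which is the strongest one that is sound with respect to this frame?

K45

Transitive (axiom 4): yes — every two-step R-path is closed by a direct edge.
Euclidean (axiom 5): yes — any two successors of a common world are R-related.
Serial (axiom D): no — 2 has no R-successor.
Reflexive (axiom T): no — 1 is not related to itself.
So F validates K, K4, K45; KD45 would additionally require R to be serial. The strongest is K45.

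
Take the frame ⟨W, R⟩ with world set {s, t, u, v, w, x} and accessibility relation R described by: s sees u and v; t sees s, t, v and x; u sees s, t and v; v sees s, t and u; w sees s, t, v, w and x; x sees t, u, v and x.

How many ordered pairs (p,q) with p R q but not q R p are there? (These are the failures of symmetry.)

8

Enumerating: (t,s), (u,t), (w,s), (w,t), (w,v), (w,x), (x,u), (x,v).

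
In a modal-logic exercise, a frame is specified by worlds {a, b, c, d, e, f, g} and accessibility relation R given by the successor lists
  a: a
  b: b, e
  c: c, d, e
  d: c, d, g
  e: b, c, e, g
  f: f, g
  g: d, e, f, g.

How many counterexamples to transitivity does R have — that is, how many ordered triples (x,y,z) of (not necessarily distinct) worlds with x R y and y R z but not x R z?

Enumerating: (b,e,c), (b,e,g), (c,d,g), (c,e,b), (c,e,g), (d,c,e), (d,g,e), (d,g,f), (e,c,d), (e,g,d), (e,g,f), (f,g,d), (f,g,e), (g,d,c), (g,e,b), (g,e,c).

16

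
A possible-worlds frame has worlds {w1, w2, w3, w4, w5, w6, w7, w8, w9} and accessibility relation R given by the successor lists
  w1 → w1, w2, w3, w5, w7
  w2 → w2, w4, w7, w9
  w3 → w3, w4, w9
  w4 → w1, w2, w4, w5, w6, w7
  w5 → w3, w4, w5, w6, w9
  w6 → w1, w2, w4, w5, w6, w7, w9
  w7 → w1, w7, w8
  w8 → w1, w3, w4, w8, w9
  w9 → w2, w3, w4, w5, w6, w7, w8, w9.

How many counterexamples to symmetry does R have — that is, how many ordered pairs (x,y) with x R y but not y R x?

17

Enumerating: (w1,w2), (w1,w3), (w1,w5), (w2,w7), (w3,w4), (w4,w1), (w4,w7), (w5,w3), (w6,w1), (w6,w2), (w6,w7), (w7,w8), (w8,w1), (w8,w3), (w8,w4), (w9,w4), (w9,w7).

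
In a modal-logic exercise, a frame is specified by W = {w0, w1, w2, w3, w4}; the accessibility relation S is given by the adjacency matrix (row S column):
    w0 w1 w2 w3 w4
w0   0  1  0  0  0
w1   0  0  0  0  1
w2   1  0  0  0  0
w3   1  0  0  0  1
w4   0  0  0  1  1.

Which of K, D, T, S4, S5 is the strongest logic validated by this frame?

Serial (axiom D): yes — every world has a successor (e.g. w0 S w1).
Reflexive (axiom T): no — w0 is not related to itself.
Transitive (axiom 4): no — w0 S w1 and w1 S w4, but not w0 S w4.
Euclidean (axiom 5): no — w3 S w0 and w3 S w4, but not w0 S w4.
So F validates K, D; T would additionally require S to be reflexive. The strongest is D.

D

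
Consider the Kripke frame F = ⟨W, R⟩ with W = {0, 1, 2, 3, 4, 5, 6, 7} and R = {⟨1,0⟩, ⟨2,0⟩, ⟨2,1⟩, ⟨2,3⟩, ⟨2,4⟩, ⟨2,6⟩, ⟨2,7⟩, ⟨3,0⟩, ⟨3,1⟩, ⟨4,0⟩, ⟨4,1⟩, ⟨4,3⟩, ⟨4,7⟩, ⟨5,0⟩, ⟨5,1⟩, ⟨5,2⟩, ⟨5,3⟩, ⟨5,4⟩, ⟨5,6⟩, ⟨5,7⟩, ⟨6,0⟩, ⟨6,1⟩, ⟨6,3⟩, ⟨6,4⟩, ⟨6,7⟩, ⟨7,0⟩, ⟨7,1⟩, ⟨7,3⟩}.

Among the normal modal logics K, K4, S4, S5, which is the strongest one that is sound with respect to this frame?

K4

Transitive (axiom 4): yes — every two-step R-path is closed by a direct edge.
Reflexive (axiom T): no — 0 is not related to itself.
Euclidean (axiom 5): no — 2 R 0 and 2 R 1, but not 0 R 1.
So F validates K, K4; S4 would additionally require R to be reflexive. The strongest is K4.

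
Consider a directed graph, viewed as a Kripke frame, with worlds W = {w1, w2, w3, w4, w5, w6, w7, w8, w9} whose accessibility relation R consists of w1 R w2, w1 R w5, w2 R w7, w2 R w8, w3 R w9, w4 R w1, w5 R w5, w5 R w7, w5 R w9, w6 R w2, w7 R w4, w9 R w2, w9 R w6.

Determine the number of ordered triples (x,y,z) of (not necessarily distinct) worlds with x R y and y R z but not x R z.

17

Enumerating: (w1,w2,w7), (w1,w2,w8), (w1,w5,w7), (w1,w5,w9), (w2,w7,w4), (w3,w9,w2), (w3,w9,w6), (w4,w1,w2), (w4,w1,w5), (w5,w7,w4), (w5,w9,w2), (w5,w9,w6), (w6,w2,w7), (w6,w2,w8), (w7,w4,w1), (w9,w2,w7), (w9,w2,w8).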